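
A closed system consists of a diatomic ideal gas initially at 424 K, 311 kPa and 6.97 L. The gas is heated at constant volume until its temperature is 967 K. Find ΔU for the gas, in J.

n = P₁V₁/(RT₁) = 311×6.97/(8.314×424) = 0.615 mol.
Isochoric: V stays 6.97 L; P/T = const ⇒ T₂ = 967 K, P₂ = 709 kPa.
For an ideal gas ΔU = nCvΔT with Cv = (5/2)R = 20.8 J/(mol·K).
ΔU = 0.615×20.8×(967−424) = 6940 J.

6940 J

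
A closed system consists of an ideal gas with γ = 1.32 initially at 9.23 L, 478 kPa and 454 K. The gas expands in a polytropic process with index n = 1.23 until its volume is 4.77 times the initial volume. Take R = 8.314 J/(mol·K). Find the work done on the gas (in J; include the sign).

n = P₁V₁/(RT₁) = 478×9.23/(8.314×454) = 1.17 mol.
Polytropic n=1.23: T₂ = T₁(V₁/V₂)^(n−1) = 454×(0.210)^0.23 = 317 K; P₂ = P₁(V₁/V₂)^n = 70.0 kPa.
W = (P₁V₁−P₂V₂)/(n−1) = (478×9.23−70.0×44.0)/0.23 = 5790 J.
Work done on the gas = −W_by = -5790 J.

-5790 J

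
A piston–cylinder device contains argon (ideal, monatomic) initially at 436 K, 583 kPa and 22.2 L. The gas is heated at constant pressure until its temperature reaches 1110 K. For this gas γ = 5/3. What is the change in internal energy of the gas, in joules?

n = P₁V₁/(RT₁) = 583×22.2/(8.314×436) = 3.57 mol.
Isobaric: P stays 583 kPa; V/T = const ⇒ T₂ = 1110 K, V₂ = 56.5 L.
For an ideal gas ΔU = nCvΔT with Cv = (3/2)R = 12.5 J/(mol·K).
ΔU = 3.57×12.5×(1110−436) = 30000 J.

30000 J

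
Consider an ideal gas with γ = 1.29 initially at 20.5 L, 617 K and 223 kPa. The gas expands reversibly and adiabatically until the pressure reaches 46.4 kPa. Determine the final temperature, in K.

Adiabatic: T₂/T₁ = (P₂/P₁)^((γ−1)/γ) ⇒ T₂ = 617×(0.208)^0.225 = 434 K; V₂ = 69.2 L.

434 K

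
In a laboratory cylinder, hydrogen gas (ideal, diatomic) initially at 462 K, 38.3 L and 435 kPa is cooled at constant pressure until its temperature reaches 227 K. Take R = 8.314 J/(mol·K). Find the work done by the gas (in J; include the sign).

n = P₁V₁/(RT₁) = 435×38.3/(8.314×462) = 4.34 mol.
Isobaric: P stays 435 kPa; V/T = const ⇒ T₂ = 227 K, V₂ = 18.8 L.
W = PΔV = 435×(18.8−38.3) kPa·L = -8470 J.

-8470 J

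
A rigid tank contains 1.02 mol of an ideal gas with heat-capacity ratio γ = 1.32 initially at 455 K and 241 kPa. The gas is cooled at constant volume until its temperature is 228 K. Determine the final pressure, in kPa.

V₁ = nRT₁/P₁ = 1.02×8.314×455/241 = 16.0 L.
Isochoric: V stays 16.0 L; P/T = const ⇒ T₂ = 228 K, P₂ = 121 kPa.

121 kPa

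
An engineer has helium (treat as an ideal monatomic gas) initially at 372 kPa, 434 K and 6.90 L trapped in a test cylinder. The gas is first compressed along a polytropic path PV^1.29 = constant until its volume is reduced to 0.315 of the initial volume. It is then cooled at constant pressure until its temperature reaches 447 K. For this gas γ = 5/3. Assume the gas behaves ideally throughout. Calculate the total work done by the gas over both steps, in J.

-4470 J

n = P₁V₁/(RT₁) = 372×6.90/(8.314×434) = 0.711 mol.
Step 1 — Polytropic n=1.29: T₂ = T₁(V₁/V₂)^(n−1) = 434×(3.17)^0.29 = 607 K; P₂ = P₁(V₁/V₂)^n = 1650 kPa.
W = (P₁V₁−P₂V₂)/(n−1) = (372×6.90−1650×2.17)/0.29 = -3520 J.
ΔU = nCvΔT = 0.711×12.5×(607−434) = 1530 J.
Q = ΔU + W = -1990 J.
State after step 1: P = 1650 kPa, V = 2.17 L, T = 607 K.
Step 2 — Isobaric: P stays 1650 kPa; V/T = const ⇒ T₂ = 447 K, V₂ = 1.60 L.
W = PΔV = 1650×(1.60−2.17) kPa·L = -945 J.
ΔU = nCvΔT = 0.711×12.5×(447−607) = -1420 J.
Q = ΔU + W = nCpΔT = -2360 J.
Net over both steps: W = -4470 J, Q = -4350 J, ΔU = 115 J.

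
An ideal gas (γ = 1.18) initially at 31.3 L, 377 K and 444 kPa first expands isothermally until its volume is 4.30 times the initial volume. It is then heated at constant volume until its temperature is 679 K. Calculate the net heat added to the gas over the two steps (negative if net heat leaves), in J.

n = P₁V₁/(RT₁) = 444×31.3/(8.314×377) = 4.43 mol.
Step 1 — Isothermal: T stays 377 K; PV = const ⇒ V₂ = 135 L, P₂ = 103 kPa.
ΔU = 0 (ideal gas, T constant).
W = nRT ln(V₂/V₁) = 4.43×8.314×377×ln(4.30) = 20300 J.
Q = ΔU + W = 20300 J.
State after step 1: P = 103 kPa, V = 135 L, T = 377 K.
Step 2 — Isochoric: V stays 135 L; P/T = const ⇒ T₂ = 679 K, P₂ = 186 kPa.
W = 0 (no volume change).
ΔU = nCvΔT = 4.43×46.2×(679−377) = 61800 J.
Q = ΔU = 61800 J.
Net over both steps: W = 20300 J, Q = 82100 J, ΔU = 61800 J.

82100 J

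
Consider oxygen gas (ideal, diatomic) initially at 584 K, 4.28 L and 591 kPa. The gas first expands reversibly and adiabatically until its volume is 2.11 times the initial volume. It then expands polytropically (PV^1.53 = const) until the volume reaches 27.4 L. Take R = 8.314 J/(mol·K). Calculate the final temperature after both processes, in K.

241 K

n = P₁V₁/(RT₁) = 591×4.28/(8.314×584) = 0.521 mol.
Step 1 — Adiabatic: TV^(γ−1) = const ⇒ T₂ = 584×(0.474)^0.400 = 433 K; PV^γ = const ⇒ P₂ = 208 kPa.
ΔU = nCvΔT = 0.521×20.8×(433−584) = -1630 J.
Q = 0 for an adiabatic process, so W = −ΔU = 1630 J.
State after step 1: P = 208 kPa, V = 9.03 L, T = 433 K.
Step 2 — Polytropic n=1.53: T₂ = T₁(V₁/V₂)^(n−1) = 433×(0.330)^0.53 = 241 K; P₂ = P₁(V₁/V₂)^n = 38.0 kPa.
W = (P₁V₁−P₂V₂)/(n−1) = (208×9.03−38.0×27.4)/0.53 = 1570 J.
ΔU = nCvΔT = 0.521×20.8×(241−433) = -2090 J.
Q = ΔU + W = -512 J.
Net over both steps: W = 3210 J, Q = -512 J, ΔU = -3720 J.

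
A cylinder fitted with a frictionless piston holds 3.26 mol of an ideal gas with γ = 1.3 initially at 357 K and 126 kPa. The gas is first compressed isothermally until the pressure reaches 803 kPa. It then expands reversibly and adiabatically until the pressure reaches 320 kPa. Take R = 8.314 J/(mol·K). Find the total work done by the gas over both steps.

V₁ = nRT₁/P₁ = 3.26×8.314×357/126 = 76.8 L.
Step 1 — Isothermal: T stays 357 K; PV = const ⇒ V₂ = 12.0 L, P₂ = 803 kPa.
ΔU = 0 (ideal gas, T constant).
W = nRT ln(V₂/V₁) = 3.26×8.314×357×ln(0.157) = -17900 J.
Q = ΔU + W = -17900 J.
State after step 1: P = 803 kPa, V = 12.0 L, T = 357 K.
Step 2 — Adiabatic: T₂/T₁ = (P₂/P₁)^((γ−1)/γ) ⇒ T₂ = 357×(0.399)^0.231 = 289 K; V₂ = 24.5 L.
ΔU = nCvΔT = 3.26×27.7×(289−357) = -6170 J.
Q = 0 for an adiabatic process, so W = −ΔU = 6170 J.
Net over both steps: W = -11800 J, Q = -17900 J, ΔU = -6170 J.

-11800 J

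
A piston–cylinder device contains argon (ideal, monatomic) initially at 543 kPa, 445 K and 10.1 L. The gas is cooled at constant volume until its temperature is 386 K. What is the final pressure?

Isochoric: V stays 10.1 L; P/T = const ⇒ T₂ = 386 K, P₂ = 471 kPa.

471 kPa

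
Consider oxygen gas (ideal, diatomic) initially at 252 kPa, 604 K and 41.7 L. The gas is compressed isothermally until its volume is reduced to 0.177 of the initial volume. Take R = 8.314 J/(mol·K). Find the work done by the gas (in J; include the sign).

n = P₁V₁/(RT₁) = 252×41.7/(8.314×604) = 2.09 mol.
Isothermal: T stays 604 K; PV = const ⇒ V₂ = 7.38 L, P₂ = 1420 kPa.
W = nRT ln(V₂/V₁) = 2.09×8.314×604×ln(0.177) = -18200 J.

-18200 J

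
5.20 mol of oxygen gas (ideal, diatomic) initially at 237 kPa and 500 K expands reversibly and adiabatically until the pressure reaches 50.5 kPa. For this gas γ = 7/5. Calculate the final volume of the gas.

275 L

V₁ = nRT₁/P₁ = 5.20×8.314×500/237 = 91.2 L.
Adiabatic: T₂/T₁ = (P₂/P₁)^((γ−1)/γ) ⇒ T₂ = 500×(0.213)^0.286 = 321 K; V₂ = 275 L.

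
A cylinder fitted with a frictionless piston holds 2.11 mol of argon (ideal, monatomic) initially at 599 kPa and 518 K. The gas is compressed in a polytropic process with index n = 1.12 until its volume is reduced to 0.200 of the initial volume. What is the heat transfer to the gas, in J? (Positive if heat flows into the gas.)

V₁ = nRT₁/P₁ = 2.11×8.314×518/599 = 15.2 L.
Polytropic n=1.12: T₂ = T₁(V₁/V₂)^(n−1) = 518×(5.00)^0.12 = 628 K; P₂ = P₁(V₁/V₂)^n = 3630 kPa.
W = (P₁V₁−P₂V₂)/(n−1) = (599×15.2−3630×3.03)/0.12 = -16100 J.
ΔU = nCvΔT = 2.11×12.5×(628−518) = 2900 J.
Q = ΔU + W = -13200 J.

-13200 J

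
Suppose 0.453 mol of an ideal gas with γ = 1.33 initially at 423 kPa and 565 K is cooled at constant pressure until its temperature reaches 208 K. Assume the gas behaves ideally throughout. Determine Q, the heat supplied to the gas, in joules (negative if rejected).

V₁ = nRT₁/P₁ = 0.453×8.314×565/423 = 5.03 L.
Isobaric: P stays 423 kPa; V/T = const ⇒ T₂ = 208 K, V₂ = 1.85 L.
W = PΔV = 423×(1.85−5.03) kPa·L = -1340 J.
ΔU = nCvΔT = 0.453×25.2×(208−565) = -4070 J.
Q = ΔU + W = nCpΔT = -5420 J.

-5420 J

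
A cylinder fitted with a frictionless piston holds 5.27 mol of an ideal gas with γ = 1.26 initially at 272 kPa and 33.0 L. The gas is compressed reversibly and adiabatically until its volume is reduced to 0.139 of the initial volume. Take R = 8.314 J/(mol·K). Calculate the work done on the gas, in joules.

23100 J

T₁ = P₁V₁/(nR) = 272×33.0/(5.27×8.314) = 205 K.
Adiabatic: TV^(γ−1) = const ⇒ T₂ = 205×(7.19)^0.260 = 342 K; PV^γ = const ⇒ P₂ = 3270 kPa.
ΔU = nCvΔT = 5.27×32.0×(342−205) = 23100 J.
Q = 0 for an adiabatic process, so W = −ΔU = -23100 J.
Work done on the gas = −W_by = 23100 J.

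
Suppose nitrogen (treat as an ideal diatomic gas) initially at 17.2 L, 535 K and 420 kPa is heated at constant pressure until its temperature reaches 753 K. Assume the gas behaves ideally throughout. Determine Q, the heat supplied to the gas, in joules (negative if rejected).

n = P₁V₁/(RT₁) = 420×17.2/(8.314×535) = 1.62 mol.
Isobaric: P stays 420 kPa; V/T = const ⇒ T₂ = 753 K, V₂ = 24.2 L.
W = PΔV = 420×(24.2−17.2) kPa·L = 2940 J.
ΔU = nCvΔT = 1.62×20.8×(753−535) = 7360 J.
Q = ΔU + W = nCpΔT = 10300 J.

10300 J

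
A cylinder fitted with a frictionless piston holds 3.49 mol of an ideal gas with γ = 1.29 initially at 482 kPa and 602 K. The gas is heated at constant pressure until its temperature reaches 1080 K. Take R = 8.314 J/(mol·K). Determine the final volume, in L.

V₁ = nRT₁/P₁ = 3.49×8.314×602/482 = 36.2 L.
Isobaric: P stays 482 kPa; V/T = const ⇒ T₂ = 1080 K, V₂ = 65.0 L.

65.0 L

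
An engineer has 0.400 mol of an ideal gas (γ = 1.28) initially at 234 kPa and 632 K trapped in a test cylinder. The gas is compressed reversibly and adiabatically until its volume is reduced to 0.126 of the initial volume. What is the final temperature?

V₁ = nRT₁/P₁ = 0.400×8.314×632/234 = 8.98 L.
Adiabatic: TV^(γ−1) = const ⇒ T₂ = 632×(7.94)^0.280 = 1130 K; PV^γ = const ⇒ P₂ = 3320 kPa.

1130 K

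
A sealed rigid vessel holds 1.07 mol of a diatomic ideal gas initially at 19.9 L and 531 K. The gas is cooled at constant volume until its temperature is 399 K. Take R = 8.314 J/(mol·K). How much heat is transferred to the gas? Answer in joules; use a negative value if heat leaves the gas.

P₁ = nRT₁/V₁ = 1.07×8.314×531/19.9 = 237 kPa.
Isochoric: V stays 19.9 L; P/T = const ⇒ T₂ = 399 K, P₂ = 178 kPa.
W = 0 (no volume change).
ΔU = nCvΔT = 1.07×20.8×(399−531) = -2940 J.
Q = ΔU = -2940 J.

-2940 J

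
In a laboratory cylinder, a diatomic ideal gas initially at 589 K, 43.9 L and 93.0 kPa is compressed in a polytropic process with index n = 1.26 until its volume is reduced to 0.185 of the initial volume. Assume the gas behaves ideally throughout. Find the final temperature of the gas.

Polytropic n=1.26: T₂ = T₁(V₁/V₂)^(n−1) = 589×(5.41)^0.26 = 913 K; P₂ = P₁(V₁/V₂)^n = 780 kPa.

913 K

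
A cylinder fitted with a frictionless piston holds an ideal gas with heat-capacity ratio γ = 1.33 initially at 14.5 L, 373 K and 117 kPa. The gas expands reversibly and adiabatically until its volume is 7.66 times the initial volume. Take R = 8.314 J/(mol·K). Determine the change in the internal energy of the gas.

n = P₁V₁/(RT₁) = 117×14.5/(8.314×373) = 0.547 mol.
Adiabatic: TV^(γ−1) = const ⇒ T₂ = 373×(0.131)^0.330 = 191 K; PV^γ = const ⇒ P₂ = 7.80 kPa.
For an ideal gas ΔU = nCvΔT with Cv = R/(γ−1) = 25.2 J/(mol·K).
ΔU = 0.547×25.2×(191−373) = -2520 J.

-2520 J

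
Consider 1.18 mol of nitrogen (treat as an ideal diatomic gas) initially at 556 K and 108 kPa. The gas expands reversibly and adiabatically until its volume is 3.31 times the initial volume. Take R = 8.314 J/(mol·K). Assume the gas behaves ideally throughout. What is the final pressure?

V₁ = nRT₁/P₁ = 1.18×8.314×556/108 = 50.5 L.
Adiabatic: TV^(γ−1) = const ⇒ T₂ = 556×(0.302)^0.400 = 344 K; PV^γ = const ⇒ P₂ = 20.2 kPa.

20.2 kPa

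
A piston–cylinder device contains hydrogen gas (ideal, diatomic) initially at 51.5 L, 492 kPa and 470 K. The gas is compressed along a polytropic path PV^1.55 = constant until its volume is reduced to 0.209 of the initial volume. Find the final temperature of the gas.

Polytropic n=1.55: T₂ = T₁(V₁/V₂)^(n−1) = 470×(4.78)^0.55 = 1110 K; P₂ = P₁(V₁/V₂)^n = 5570 kPa.

1110 K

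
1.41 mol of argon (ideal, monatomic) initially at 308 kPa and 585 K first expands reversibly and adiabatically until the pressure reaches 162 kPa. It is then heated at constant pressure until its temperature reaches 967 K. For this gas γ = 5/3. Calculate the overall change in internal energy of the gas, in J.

V₁ = nRT₁/P₁ = 1.41×8.314×585/308 = 22.3 L.
Step 1 — Adiabatic: T₂/T₁ = (P₂/P₁)^((γ−1)/γ) ⇒ T₂ = 585×(0.526)^0.400 = 452 K; V₂ = 32.7 L.
ΔU = nCvΔT = 1.41×12.5×(452−585) = -2330 J.
Q = 0 for an adiabatic process, so W = −ΔU = 2330 J.
State after step 1: P = 162 kPa, V = 32.7 L, T = 452 K.
Step 2 — Isobaric: P stays 162 kPa; V/T = const ⇒ T₂ = 967 K, V₂ = 70.0 L.
W = PΔV = 162×(70.0−32.7) kPa·L = 6030 J.
ΔU = nCvΔT = 1.41×12.5×(967−452) = 9050 J.
Q = ΔU + W = nCpΔT = 15100 J.
Net over both steps: W = 8360 J, Q = 15100 J, ΔU = 6720 J.

6720 J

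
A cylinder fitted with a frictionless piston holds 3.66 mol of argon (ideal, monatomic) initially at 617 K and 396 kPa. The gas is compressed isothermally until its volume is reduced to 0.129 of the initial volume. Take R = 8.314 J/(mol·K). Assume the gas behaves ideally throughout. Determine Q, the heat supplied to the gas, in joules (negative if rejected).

-38400 J

V₁ = nRT₁/P₁ = 3.66×8.314×617/396 = 47.4 L.
Isothermal: T stays 617 K; PV = const ⇒ V₂ = 6.12 L, P₂ = 3070 kPa.
ΔU = 0 (ideal gas, T constant).
W = nRT ln(V₂/V₁) = 3.66×8.314×617×ln(0.129) = -38400 J.
Q = ΔU + W = -38400 J.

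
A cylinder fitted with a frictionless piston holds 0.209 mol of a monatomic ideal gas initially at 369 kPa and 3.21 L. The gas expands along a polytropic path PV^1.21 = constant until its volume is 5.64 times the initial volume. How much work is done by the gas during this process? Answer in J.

1720 J

T₁ = P₁V₁/(nR) = 369×3.21/(0.209×8.314) = 682 K.
Polytropic n=1.21: T₂ = T₁(V₁/V₂)^(n−1) = 682×(0.177)^0.21 = 474 K; P₂ = P₁(V₁/V₂)^n = 45.5 kPa.
W = (P₁V₁−P₂V₂)/(n−1) = (369×3.21−45.5×18.1)/0.21 = 1720 J.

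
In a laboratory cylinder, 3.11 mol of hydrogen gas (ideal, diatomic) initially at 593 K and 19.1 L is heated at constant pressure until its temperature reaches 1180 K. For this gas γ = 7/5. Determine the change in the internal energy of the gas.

37900 J

P₁ = nRT₁/V₁ = 3.11×8.314×593/19.1 = 803 kPa.
Isobaric: P stays 803 kPa; V/T = const ⇒ T₂ = 1180 K, V₂ = 38.0 L.
For an ideal gas ΔU = nCvΔT with Cv = (5/2)R = 20.8 J/(mol·K).
ΔU = 3.11×20.8×(1180−593) = 37900 J.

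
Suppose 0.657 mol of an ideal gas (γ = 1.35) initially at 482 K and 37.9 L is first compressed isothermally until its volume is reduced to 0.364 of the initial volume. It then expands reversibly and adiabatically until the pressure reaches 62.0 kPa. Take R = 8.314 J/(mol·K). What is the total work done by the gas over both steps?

P₁ = nRT₁/V₁ = 0.657×8.314×482/37.9 = 69.5 kPa.
Step 1 — Isothermal: T stays 482 K; PV = const ⇒ V₂ = 13.8 L, P₂ = 191 kPa.
ΔU = 0 (ideal gas, T constant).
W = nRT ln(V₂/V₁) = 0.657×8.314×482×ln(0.364) = -2660 J.
Q = ΔU + W = -2660 J.
State after step 1: P = 191 kPa, V = 13.8 L, T = 482 K.
Step 2 — Adiabatic: T₂/T₁ = (P₂/P₁)^((γ−1)/γ) ⇒ T₂ = 482×(0.325)^0.259 = 360 K; V₂ = 31.7 L.
ΔU = nCvΔT = 0.657×23.8×(360−482) = -1900 J.
Q = 0 for an adiabatic process, so W = −ΔU = 1900 J.
Net over both steps: W = -759 J, Q = -2660 J, ΔU = -1900 J.

-759 J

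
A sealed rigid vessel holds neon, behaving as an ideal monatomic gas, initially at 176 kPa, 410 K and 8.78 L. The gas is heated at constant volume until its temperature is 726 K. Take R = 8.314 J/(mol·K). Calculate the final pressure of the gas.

312 kPa

Isochoric: V stays 8.78 L; P/T = const ⇒ T₂ = 726 K, P₂ = 312 kPa.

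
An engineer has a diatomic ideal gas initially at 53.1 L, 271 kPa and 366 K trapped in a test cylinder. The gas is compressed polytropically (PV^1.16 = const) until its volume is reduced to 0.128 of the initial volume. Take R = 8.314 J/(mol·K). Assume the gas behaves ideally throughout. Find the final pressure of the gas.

2940 kPa

Polytropic n=1.16: T₂ = T₁(V₁/V₂)^(n−1) = 366×(7.81)^0.16 = 509 K; P₂ = P₁(V₁/V₂)^n = 2940 kPa.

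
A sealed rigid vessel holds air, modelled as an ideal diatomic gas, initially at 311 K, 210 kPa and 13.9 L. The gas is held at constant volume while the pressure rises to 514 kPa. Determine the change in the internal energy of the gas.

10600 J

n = P₁V₁/(RT₁) = 210×13.9/(8.314×311) = 1.13 mol.
Isochoric: V stays 13.9 L; P/T = const ⇒ T₂ = 761 K, P₂ = 514 kPa.
For an ideal gas ΔU = nCvΔT with Cv = (5/2)R = 20.8 J/(mol·K).
ΔU = 1.13×20.8×(761−311) = 10600 J.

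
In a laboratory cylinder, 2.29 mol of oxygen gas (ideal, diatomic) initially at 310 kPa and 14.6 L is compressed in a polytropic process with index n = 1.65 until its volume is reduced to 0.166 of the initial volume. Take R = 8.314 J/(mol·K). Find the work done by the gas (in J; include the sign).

-15400 J

T₁ = P₁V₁/(nR) = 310×14.6/(2.29×8.314) = 238 K.
Polytropic n=1.65: T₂ = T₁(V₁/V₂)^(n−1) = 238×(6.02)^0.65 = 764 K; P₂ = P₁(V₁/V₂)^n = 6000 kPa.
W = (P₁V₁−P₂V₂)/(n−1) = (310×14.6−6000×2.42)/0.65 = -15400 J.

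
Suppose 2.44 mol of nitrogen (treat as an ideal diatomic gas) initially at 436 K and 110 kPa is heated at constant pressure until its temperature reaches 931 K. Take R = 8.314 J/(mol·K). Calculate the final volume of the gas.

172 L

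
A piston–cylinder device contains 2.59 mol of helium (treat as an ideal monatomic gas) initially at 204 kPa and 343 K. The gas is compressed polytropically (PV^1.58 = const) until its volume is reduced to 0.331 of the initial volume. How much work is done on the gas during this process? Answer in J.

V₁ = nRT₁/P₁ = 2.59×8.314×343/204 = 36.2 L.
Polytropic n=1.58: T₂ = T₁(V₁/V₂)^(n−1) = 343×(3.02)^0.58 = 651 K; P₂ = P₁(V₁/V₂)^n = 1170 kPa.
W = (P₁V₁−P₂V₂)/(n−1) = (204×36.2−1170×12.0)/0.58 = -11400 J.
Work done on the gas = −W_by = 11400 J.

11400 J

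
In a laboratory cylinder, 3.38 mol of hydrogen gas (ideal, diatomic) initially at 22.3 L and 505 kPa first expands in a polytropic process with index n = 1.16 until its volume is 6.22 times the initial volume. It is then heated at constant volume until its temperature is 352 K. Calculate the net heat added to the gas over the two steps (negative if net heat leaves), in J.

T₁ = P₁V₁/(nR) = 505×22.3/(3.38×8.314) = 401 K.
Step 1 — Polytropic n=1.16: T₂ = T₁(V₁/V₂)^(n−1) = 401×(0.161)^0.16 = 299 K; P₂ = P₁(V₁/V₂)^n = 60.6 kPa.
W = (P₁V₁−P₂V₂)/(n−1) = (505×22.3−60.6×139)/0.16 = 17800 J.
ΔU = nCvΔT = 3.38×20.8×(299−401) = -7140 J.
Q = ΔU + W = 10700 J.
State after step 1: P = 60.6 kPa, V = 139 L, T = 299 K.
Step 2 — Isochoric: V stays 139 L; P/T = const ⇒ T₂ = 352 K, P₂ = 71.3 kPa.
W = 0 (no volume change).
ΔU = nCvΔT = 3.38×20.8×(352−299) = 3710 J.
Q = ΔU = 3710 J.
Net over both steps: W = 17800 J, Q = 14400 J, ΔU = -3420 J.

14400 J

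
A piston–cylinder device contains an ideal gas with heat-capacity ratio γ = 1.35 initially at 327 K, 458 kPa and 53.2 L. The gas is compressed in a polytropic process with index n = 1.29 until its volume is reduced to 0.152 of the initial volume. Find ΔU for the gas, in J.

50600 J

n = P₁V₁/(RT₁) = 458×53.2/(8.314×327) = 8.96 mol.
Polytropic n=1.29: T₂ = T₁(V₁/V₂)^(n−1) = 327×(6.58)^0.29 = 565 K; P₂ = P₁(V₁/V₂)^n = 5200 kPa.
For an ideal gas ΔU = nCvΔT with Cv = R/(γ−1) = 23.8 J/(mol·K).
ΔU = 8.96×23.8×(565−327) = 50600 J.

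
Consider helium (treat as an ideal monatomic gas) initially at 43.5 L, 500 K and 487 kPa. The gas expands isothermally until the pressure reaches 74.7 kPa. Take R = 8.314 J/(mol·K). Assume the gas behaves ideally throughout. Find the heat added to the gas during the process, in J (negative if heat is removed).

39700 J

n = P₁V₁/(RT₁) = 487×43.5/(8.314×500) = 5.10 mol.
Isothermal: T stays 500 K; PV = const ⇒ V₂ = 284 L, P₂ = 74.7 kPa.
ΔU = 0 (ideal gas, T constant).
W = nRT ln(V₂/V₁) = 5.10×8.314×500×ln(6.52) = 39700 J.
Q = ΔU + W = 39700 J.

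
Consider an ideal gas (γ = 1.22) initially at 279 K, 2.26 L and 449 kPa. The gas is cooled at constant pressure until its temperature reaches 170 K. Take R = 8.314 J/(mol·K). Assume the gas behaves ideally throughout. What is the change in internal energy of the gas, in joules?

-1800 J

n = P₁V₁/(RT₁) = 449×2.26/(8.314×279) = 0.437 mol.
Isobaric: P stays 449 kPa; V/T = const ⇒ T₂ = 170 K, V₂ = 1.38 L.
For an ideal gas ΔU = nCvΔT with Cv = R/(γ−1) = 37.8 J/(mol·K).
ΔU = 0.437×37.8×(170−279) = -1800 J.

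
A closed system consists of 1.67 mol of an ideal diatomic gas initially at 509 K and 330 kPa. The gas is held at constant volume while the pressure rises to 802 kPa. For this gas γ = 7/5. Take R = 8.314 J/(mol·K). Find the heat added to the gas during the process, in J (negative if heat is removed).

25300 J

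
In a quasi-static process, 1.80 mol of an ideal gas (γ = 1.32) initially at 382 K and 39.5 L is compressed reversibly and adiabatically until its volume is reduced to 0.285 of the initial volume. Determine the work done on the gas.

8830 J

P₁ = nRT₁/V₁ = 1.80×8.314×382/39.5 = 145 kPa.
Adiabatic: TV^(γ−1) = const ⇒ T₂ = 382×(3.51)^0.320 = 571 K; PV^γ = const ⇒ P₂ = 759 kPa.
ΔU = nCvΔT = 1.80×26.0×(571−382) = 8830 J.
Q = 0 for an adiabatic process, so W = −ΔU = -8830 J.
Work done on the gas = −W_by = 8830 J.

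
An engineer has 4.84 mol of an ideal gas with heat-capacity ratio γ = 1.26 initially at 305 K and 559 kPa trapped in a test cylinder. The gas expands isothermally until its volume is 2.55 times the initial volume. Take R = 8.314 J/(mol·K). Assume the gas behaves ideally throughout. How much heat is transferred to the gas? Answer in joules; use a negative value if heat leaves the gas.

V₁ = nRT₁/P₁ = 4.84×8.314×305/559 = 22.0 L.
Isothermal: T stays 305 K; PV = const ⇒ V₂ = 56.0 L, P₂ = 219 kPa.
ΔU = 0 (ideal gas, T constant).
W = nRT ln(V₂/V₁) = 4.84×8.314×305×ln(2.55) = 11500 J.
Q = ΔU + W = 11500 J.

11500 J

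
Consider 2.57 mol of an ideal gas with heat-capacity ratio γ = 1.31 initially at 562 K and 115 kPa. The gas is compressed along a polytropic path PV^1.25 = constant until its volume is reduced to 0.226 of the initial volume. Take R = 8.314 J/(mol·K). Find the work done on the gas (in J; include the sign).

21600 J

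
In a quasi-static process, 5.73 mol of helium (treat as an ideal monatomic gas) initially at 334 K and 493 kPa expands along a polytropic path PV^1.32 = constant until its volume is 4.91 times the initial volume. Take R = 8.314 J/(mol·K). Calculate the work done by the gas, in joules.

V₁ = nRT₁/P₁ = 5.73×8.314×334/493 = 32.3 L.
Polytropic n=1.32: T₂ = T₁(V₁/V₂)^(n−1) = 334×(0.204)^0.32 = 201 K; P₂ = P₁(V₁/V₂)^n = 60.3 kPa.
W = (P₁V₁−P₂V₂)/(n−1) = (493×32.3−60.3×158)/0.32 = 19800 J.

19800 J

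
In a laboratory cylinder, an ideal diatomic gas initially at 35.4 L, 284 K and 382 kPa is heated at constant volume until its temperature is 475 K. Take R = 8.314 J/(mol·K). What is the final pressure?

639 kPa

Isochoric: V stays 35.4 L; P/T = const ⇒ T₂ = 475 K, P₂ = 639 kPa.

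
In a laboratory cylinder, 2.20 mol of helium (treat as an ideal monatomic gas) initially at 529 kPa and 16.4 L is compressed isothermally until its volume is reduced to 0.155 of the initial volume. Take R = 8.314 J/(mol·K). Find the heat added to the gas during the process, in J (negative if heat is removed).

-16200 J

T₁ = P₁V₁/(nR) = 529×16.4/(2.20×8.314) = 474 K.
Isothermal: T stays 474 K; PV = const ⇒ V₂ = 2.54 L, P₂ = 3410 kPa.
ΔU = 0 (ideal gas, T constant).
W = nRT ln(V₂/V₁) = 2.20×8.314×474×ln(0.155) = -16200 J.
Q = ΔU + W = -16200 J.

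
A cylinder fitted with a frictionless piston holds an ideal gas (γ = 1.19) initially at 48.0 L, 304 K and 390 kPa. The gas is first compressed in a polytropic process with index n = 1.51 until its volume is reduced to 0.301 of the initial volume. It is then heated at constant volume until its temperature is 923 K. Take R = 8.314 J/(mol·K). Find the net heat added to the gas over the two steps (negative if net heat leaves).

n = P₁V₁/(RT₁) = 390×48.0/(8.314×304) = 7.41 mol.
Step 1 — Polytropic n=1.51: T₂ = T₁(V₁/V₂)^(n−1) = 304×(3.32)^0.51 = 561 K; P₂ = P₁(V₁/V₂)^n = 2390 kPa.
W = (P₁V₁−P₂V₂)/(n−1) = (390×48.0−2390×14.4)/0.51 = -31000 J.
ΔU = nCvΔT = 7.41×43.8×(561−304) = 83200 J.
Q = ΔU + W = 52200 J.
State after step 1: P = 2390 kPa, V = 14.4 L, T = 561 K.
Step 2 — Isochoric: V stays 14.4 L; P/T = const ⇒ T₂ = 923 K, P₂ = 3930 kPa.
W = 0 (no volume change).
ΔU = nCvΔT = 7.41×43.8×(923−561) = 117000 J.
Q = ΔU = 117000 J.
Net over both steps: W = -31000 J, Q = 170000 J, ΔU = 201000 J.

170000 J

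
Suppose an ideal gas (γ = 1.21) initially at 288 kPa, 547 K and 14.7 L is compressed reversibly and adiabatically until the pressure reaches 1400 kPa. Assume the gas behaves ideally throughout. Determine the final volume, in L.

3.98 L

Adiabatic: T₂/T₁ = (P₂/P₁)^((γ−1)/γ) ⇒ T₂ = 547×(4.86)^0.174 = 720 K; V₂ = 3.98 L.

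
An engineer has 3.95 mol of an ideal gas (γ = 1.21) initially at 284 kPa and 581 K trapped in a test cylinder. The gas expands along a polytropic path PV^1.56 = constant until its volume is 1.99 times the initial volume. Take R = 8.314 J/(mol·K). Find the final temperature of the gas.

V₁ = nRT₁/P₁ = 3.95×8.314×581/284 = 67.2 L.
Polytropic n=1.56: T₂ = T₁(V₁/V₂)^(n−1) = 581×(0.503)^0.56 = 395 K; P₂ = P₁(V₁/V₂)^n = 97.1 kPa.

395 K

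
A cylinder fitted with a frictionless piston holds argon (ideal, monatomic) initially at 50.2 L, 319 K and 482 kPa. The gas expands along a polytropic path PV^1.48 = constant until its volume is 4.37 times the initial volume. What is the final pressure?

54.3 kPa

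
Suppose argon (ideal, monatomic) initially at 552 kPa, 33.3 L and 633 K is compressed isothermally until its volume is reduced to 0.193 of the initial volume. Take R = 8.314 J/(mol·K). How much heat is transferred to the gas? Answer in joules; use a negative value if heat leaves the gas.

n = P₁V₁/(RT₁) = 552×33.3/(8.314×633) = 3.49 mol.
Isothermal: T stays 633 K; PV = const ⇒ V₂ = 6.43 L, P₂ = 2860 kPa.
ΔU = 0 (ideal gas, T constant).
W = nRT ln(V₂/V₁) = 3.49×8.314×633×ln(0.193) = -30200 J.
Q = ΔU + W = -30200 J.

-30200 J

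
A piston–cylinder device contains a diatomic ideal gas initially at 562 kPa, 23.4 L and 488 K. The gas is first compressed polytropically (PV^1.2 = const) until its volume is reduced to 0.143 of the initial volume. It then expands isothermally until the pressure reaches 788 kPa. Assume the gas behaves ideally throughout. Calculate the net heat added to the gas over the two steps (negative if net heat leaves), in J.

n = P₁V₁/(RT₁) = 562×23.4/(8.314×488) = 3.24 mol.
Step 1 — Polytropic n=1.2: T₂ = T₁(V₁/V₂)^(n−1) = 488×(6.99)^0.20 = 720 K; P₂ = P₁(V₁/V₂)^n = 5800 kPa.
W = (P₁V₁−P₂V₂)/(n−1) = (562×23.4−5800×3.35)/0.20 = -31300 J.
ΔU = nCvΔT = 3.24×20.8×(720−488) = 15600 J.
Q = ΔU + W = -15600 J.
State after step 1: P = 5800 kPa, V = 3.35 L, T = 720 K.
Step 2 — Isothermal: T stays 720 K; PV = const ⇒ V₂ = 24.6 L, P₂ = 788 kPa.
ΔU = 0 (ideal gas, T constant).
W = nRT ln(V₂/V₁) = 3.24×8.314×720×ln(7.36) = 38700 J.
Q = ΔU + W = 38700 J.
Net over both steps: W = 7460 J, Q = 23100 J, ΔU = 15600 J.

23100 J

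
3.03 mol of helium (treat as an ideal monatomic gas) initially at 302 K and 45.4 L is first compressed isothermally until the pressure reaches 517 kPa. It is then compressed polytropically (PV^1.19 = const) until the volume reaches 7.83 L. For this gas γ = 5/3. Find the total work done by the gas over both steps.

-13700 J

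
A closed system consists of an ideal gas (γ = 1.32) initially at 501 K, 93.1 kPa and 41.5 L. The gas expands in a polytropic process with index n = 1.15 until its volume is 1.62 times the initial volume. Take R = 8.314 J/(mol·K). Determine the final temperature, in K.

466 K

Polytropic n=1.15: T₂ = T₁(V₁/V₂)^(n−1) = 501×(0.617)^0.15 = 466 K; P₂ = P₁(V₁/V₂)^n = 53.5 kPa.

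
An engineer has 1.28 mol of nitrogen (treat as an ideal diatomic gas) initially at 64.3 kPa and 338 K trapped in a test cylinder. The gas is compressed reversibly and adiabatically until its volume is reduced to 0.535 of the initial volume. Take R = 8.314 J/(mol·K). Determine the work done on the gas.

V₁ = nRT₁/P₁ = 1.28×8.314×338/64.3 = 55.9 L.
Adiabatic: TV^(γ−1) = const ⇒ T₂ = 338×(1.87)^0.400 = 434 K; PV^γ = const ⇒ P₂ = 154 kPa.
ΔU = nCvΔT = 1.28×20.8×(434−338) = 2560 J.
Q = 0 for an adiabatic process, so W = −ΔU = -2560 J.
Work done on the gas = −W_by = 2560 J.

2560 J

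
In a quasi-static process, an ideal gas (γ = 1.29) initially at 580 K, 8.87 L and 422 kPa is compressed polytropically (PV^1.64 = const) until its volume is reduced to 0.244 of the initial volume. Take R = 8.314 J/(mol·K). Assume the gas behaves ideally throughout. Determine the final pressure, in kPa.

Polytropic n=1.64: T₂ = T₁(V₁/V₂)^(n−1) = 580×(4.10)^0.64 = 1430 K; P₂ = P₁(V₁/V₂)^n = 4270 kPa.

4270 kPa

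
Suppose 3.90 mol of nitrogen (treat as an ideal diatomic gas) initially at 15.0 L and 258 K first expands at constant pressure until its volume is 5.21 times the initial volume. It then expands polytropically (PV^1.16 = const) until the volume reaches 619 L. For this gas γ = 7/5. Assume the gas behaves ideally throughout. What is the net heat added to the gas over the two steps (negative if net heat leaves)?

169000 J

P₁ = nRT₁/V₁ = 3.90×8.314×258/15.0 = 558 kPa.
Step 1 — Isobaric: P stays 558 kPa; V/T = const ⇒ T₂ = 1340 K, V₂ = 78.2 L.
W = PΔV = 558×(78.2−15.0) kPa·L = 35200 J.
ΔU = nCvΔT = 3.90×20.8×(1340−258) = 88000 J.
Q = ΔU + W = nCpΔT = 123000 J.
State after step 1: P = 558 kPa, V = 78.2 L, T = 1340 K.
Step 2 — Polytropic n=1.16: T₂ = T₁(V₁/V₂)^(n−1) = 1340×(0.126)^0.16 = 965 K; P₂ = P₁(V₁/V₂)^n = 50.6 kPa.
W = (P₁V₁−P₂V₂)/(n−1) = (558×78.2−50.6×619)/0.16 = 76800 J.
ΔU = nCvΔT = 3.90×20.8×(965−1340) = -30700 J.
Q = ΔU + W = 46100 J.
Net over both steps: W = 112000 J, Q = 169000 J, ΔU = 57300 J.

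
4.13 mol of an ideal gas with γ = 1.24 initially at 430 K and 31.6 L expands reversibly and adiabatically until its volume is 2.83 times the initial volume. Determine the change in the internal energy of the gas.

P₁ = nRT₁/V₁ = 4.13×8.314×430/31.6 = 467 kPa.
Adiabatic: TV^(γ−1) = const ⇒ T₂ = 430×(0.353)^0.240 = 335 K; PV^γ = const ⇒ P₂ = 129 kPa.
For an ideal gas ΔU = nCvΔT with Cv = R/(γ−1) = 34.6 J/(mol·K).
ΔU = 4.13×34.6×(335−430) = -13600 J.

-13600 J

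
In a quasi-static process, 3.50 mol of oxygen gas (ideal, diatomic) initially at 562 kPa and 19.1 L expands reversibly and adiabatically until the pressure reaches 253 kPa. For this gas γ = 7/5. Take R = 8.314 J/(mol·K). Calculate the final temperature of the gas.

294 K

T₁ = P₁V₁/(nR) = 562×19.1/(3.50×8.314) = 369 K.
Adiabatic: T₂/T₁ = (P₂/P₁)^((γ−1)/γ) ⇒ T₂ = 369×(0.450)^0.286 = 294 K; V₂ = 33.8 L.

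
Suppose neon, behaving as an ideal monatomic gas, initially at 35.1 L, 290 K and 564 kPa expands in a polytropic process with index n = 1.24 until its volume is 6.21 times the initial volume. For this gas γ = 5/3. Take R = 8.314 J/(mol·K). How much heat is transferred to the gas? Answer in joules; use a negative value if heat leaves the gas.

18700 J

n = P₁V₁/(RT₁) = 564×35.1/(8.314×290) = 8.21 mol.
Polytropic n=1.24: T₂ = T₁(V₁/V₂)^(n−1) = 290×(0.161)^0.24 = 187 K; P₂ = P₁(V₁/V₂)^n = 58.6 kPa.
W = (P₁V₁−P₂V₂)/(n−1) = (564×35.1−58.6×218)/0.24 = 29300 J.
ΔU = nCvΔT = 8.21×12.5×(187−290) = -10500 J.
Q = ΔU + W = 18700 J.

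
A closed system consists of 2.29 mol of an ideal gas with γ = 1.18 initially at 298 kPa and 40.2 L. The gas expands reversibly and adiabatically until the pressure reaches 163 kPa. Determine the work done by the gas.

5850 J

T₁ = P₁V₁/(nR) = 298×40.2/(2.29×8.314) = 629 K.
Adiabatic: T₂/T₁ = (P₂/P₁)^((γ−1)/γ) ⇒ T₂ = 629×(0.547)^0.153 = 574 K; V₂ = 67.0 L.
ΔU = nCvΔT = 2.29×46.2×(574−629) = -5850 J.
Q = 0 for an adiabatic process, so W = −ΔU = 5850 J.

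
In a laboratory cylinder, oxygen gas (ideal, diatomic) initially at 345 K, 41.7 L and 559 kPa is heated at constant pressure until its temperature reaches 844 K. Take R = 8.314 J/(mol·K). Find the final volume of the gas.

102 L

Isobaric: P stays 559 kPa; V/T = const ⇒ T₂ = 844 K, V₂ = 102 L.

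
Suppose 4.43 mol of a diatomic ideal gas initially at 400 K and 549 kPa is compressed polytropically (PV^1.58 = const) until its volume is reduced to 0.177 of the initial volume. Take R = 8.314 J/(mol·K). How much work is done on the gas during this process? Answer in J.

V₁ = nRT₁/P₁ = 4.43×8.314×400/549 = 26.8 L.
Polytropic n=1.58: T₂ = T₁(V₁/V₂)^(n−1) = 400×(5.65)^0.58 = 1090 K; P₂ = P₁(V₁/V₂)^n = 8470 kPa.
W = (P₁V₁−P₂V₂)/(n−1) = (549×26.8−8470×4.75)/0.58 = -43900 J.
Work done on the gas = −W_by = 43900 J.

43900 J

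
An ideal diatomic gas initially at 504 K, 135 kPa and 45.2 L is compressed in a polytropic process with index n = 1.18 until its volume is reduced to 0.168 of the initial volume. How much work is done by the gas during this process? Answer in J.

-12800 J

n = P₁V₁/(RT₁) = 135×45.2/(8.314×504) = 1.46 mol.
Polytropic n=1.18: T₂ = T₁(V₁/V₂)^(n−1) = 504×(5.95)^0.18 = 695 K; P₂ = P₁(V₁/V₂)^n = 1110 kPa.
W = (P₁V₁−P₂V₂)/(n−1) = (135×45.2−1110×7.59)/0.18 = -12800 J.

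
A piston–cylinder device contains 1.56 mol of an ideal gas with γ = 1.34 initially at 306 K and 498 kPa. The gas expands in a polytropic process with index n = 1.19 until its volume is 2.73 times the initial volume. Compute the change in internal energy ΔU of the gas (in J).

V₁ = nRT₁/P₁ = 1.56×8.314×306/498 = 7.97 L.
Polytropic n=1.19: T₂ = T₁(V₁/V₂)^(n−1) = 306×(0.366)^0.19 = 253 K; P₂ = P₁(V₁/V₂)^n = 151 kPa.
For an ideal gas ΔU = nCvΔT with Cv = R/(γ−1) = 24.5 J/(mol·K).
ΔU = 1.56×24.5×(253−306) = -2030 J.

-2030 J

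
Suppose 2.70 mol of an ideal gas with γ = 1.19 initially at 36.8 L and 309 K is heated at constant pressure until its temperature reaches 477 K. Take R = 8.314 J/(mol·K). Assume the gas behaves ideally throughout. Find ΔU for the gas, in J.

P₁ = nRT₁/V₁ = 2.70×8.314×309/36.8 = 188 kPa.
Isobaric: P stays 188 kPa; V/T = const ⇒ T₂ = 477 K, V₂ = 56.8 L.
For an ideal gas ΔU = nCvΔT with Cv = R/(γ−1) = 43.8 J/(mol·K).
ΔU = 2.70×43.8×(477−309) = 19800 J.

19800 J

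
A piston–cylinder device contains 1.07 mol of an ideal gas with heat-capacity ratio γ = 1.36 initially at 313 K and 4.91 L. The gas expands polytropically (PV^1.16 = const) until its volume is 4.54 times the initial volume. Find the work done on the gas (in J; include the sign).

P₁ = nRT₁/V₁ = 1.07×8.314×313/4.91 = 567 kPa.
Polytropic n=1.16: T₂ = T₁(V₁/V₂)^(n−1) = 313×(0.220)^0.16 = 246 K; P₂ = P₁(V₁/V₂)^n = 98.1 kPa.
W = (P₁V₁−P₂V₂)/(n−1) = (567×4.91−98.1×22.3)/0.16 = 3740 J.
Work done on the gas = −W_by = -3740 J.

-3740 J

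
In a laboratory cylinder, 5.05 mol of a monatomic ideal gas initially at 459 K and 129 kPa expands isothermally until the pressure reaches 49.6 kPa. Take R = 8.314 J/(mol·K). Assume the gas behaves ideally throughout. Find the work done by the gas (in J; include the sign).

V₁ = nRT₁/P₁ = 5.05×8.314×459/129 = 149 L.
Isothermal: T stays 459 K; PV = const ⇒ V₂ = 389 L, P₂ = 49.6 kPa.
W = nRT ln(V₂/V₁) = 5.05×8.314×459×ln(2.60) = 18400 J.

18400 J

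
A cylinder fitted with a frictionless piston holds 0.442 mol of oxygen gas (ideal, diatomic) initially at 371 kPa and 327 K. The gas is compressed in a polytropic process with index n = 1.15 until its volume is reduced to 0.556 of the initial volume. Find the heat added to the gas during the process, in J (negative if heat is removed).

-461 J

V₁ = nRT₁/P₁ = 0.442×8.314×327/371 = 3.24 L.
Polytropic n=1.15: T₂ = T₁(V₁/V₂)^(n−1) = 327×(1.80)^0.15 = 357 K; P₂ = P₁(V₁/V₂)^n = 729 kPa.
W = (P₁V₁−P₂V₂)/(n−1) = (371×3.24−729×1.80)/0.15 = -737 J.
ΔU = nCvΔT = 0.442×20.8×(357−327) = 277 J.
Q = ΔU + W = -461 J.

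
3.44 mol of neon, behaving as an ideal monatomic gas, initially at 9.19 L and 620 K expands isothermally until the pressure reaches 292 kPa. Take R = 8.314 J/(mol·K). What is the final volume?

60.7 L

P₁ = nRT₁/V₁ = 3.44×8.314×620/9.19 = 1930 kPa.
Isothermal: T stays 620 K; PV = const ⇒ V₂ = 60.7 L, P₂ = 292 kPa.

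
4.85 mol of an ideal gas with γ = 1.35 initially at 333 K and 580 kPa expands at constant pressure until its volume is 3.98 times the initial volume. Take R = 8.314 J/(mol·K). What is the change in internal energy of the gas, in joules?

V₁ = nRT₁/P₁ = 4.85×8.314×333/580 = 23.2 L.
Isobaric: P stays 580 kPa; V/T = const ⇒ T₂ = 1330 K, V₂ = 92.1 L.
For an ideal gas ΔU = nCvΔT with Cv = R/(γ−1) = 23.8 J/(mol·K).
ΔU = 4.85×23.8×(1330−333) = 114000 J.

114000 J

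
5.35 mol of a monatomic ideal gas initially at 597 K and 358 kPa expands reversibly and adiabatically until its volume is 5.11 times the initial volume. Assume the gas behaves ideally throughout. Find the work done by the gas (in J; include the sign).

V₁ = nRT₁/P₁ = 5.35×8.314×597/358 = 74.2 L.
Adiabatic: TV^(γ−1) = const ⇒ T₂ = 597×(0.196)^0.667 = 201 K; PV^γ = const ⇒ P₂ = 23.6 kPa.
ΔU = nCvΔT = 5.35×12.5×(201−597) = -26400 J.
Q = 0 for an adiabatic process, so W = −ΔU = 26400 J.

26400 J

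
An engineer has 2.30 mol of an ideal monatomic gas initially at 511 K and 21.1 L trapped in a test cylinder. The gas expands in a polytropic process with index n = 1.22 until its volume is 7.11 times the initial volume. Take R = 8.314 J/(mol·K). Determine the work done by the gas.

P₁ = nRT₁/V₁ = 2.30×8.314×511/21.1 = 463 kPa.
Polytropic n=1.22: T₂ = T₁(V₁/V₂)^(n−1) = 511×(0.141)^0.22 = 332 K; P₂ = P₁(V₁/V₂)^n = 42.3 kPa.
W = (P₁V₁−P₂V₂)/(n−1) = (463×21.1−42.3×150)/0.22 = 15600 J.

15600 J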